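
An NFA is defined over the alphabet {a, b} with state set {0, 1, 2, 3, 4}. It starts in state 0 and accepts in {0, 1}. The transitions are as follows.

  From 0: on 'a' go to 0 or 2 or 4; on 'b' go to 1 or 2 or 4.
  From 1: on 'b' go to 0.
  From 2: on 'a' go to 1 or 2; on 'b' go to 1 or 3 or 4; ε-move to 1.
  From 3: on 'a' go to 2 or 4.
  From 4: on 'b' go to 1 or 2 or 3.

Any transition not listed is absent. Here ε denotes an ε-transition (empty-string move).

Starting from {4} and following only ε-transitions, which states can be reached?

Begin with {4}.
No ε-moves leave this set, so the closure equals the set itself.

{4}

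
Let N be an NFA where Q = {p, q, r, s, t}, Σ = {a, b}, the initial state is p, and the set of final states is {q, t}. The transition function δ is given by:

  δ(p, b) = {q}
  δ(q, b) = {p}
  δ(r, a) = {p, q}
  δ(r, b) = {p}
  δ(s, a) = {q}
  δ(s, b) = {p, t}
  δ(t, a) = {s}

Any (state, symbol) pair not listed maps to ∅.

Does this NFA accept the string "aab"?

Start in {p}.
Read 'a': p→∅; now ∅.
The set is empty and remains empty for the remaining 2 symbols.
The final set ∅ contains no accepting state.

No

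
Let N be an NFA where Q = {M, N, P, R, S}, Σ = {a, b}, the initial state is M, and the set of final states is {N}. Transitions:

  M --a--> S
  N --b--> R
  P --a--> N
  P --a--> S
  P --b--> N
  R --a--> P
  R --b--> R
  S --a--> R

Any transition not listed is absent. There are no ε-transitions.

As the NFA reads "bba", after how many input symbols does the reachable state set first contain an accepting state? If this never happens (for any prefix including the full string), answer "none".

none

Start in {M}.
Read 'b': {M} → ∅.
The set is empty and remains empty for the remaining 2 symbols.
No reachable set along the way intersects F.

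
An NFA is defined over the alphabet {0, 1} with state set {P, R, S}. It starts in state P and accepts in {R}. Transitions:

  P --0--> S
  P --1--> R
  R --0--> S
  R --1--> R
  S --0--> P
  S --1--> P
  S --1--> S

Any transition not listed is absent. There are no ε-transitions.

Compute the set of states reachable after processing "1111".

{R}

Start in {P}.
Read '1': P→{R}; now {R}.
Read '1': R→{R}; now {R}.
Read '1': R→{R}; now {R}.
Read '1': R→{R}; now {R}.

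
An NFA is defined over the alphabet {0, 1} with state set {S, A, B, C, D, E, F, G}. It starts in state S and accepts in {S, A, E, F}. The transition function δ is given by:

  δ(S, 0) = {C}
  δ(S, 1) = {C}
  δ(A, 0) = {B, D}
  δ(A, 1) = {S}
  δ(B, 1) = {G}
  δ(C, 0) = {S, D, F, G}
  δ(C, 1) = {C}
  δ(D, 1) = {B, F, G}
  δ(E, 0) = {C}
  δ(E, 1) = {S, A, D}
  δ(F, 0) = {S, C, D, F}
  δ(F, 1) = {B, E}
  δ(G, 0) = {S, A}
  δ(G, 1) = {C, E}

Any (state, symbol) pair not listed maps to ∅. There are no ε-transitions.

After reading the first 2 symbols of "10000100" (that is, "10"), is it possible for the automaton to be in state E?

No

Start in {S}.
Read '1': {S} → {C}.
Read '0': {C} → {S, D, F, G}.
State E is not in {S, D, F, G}.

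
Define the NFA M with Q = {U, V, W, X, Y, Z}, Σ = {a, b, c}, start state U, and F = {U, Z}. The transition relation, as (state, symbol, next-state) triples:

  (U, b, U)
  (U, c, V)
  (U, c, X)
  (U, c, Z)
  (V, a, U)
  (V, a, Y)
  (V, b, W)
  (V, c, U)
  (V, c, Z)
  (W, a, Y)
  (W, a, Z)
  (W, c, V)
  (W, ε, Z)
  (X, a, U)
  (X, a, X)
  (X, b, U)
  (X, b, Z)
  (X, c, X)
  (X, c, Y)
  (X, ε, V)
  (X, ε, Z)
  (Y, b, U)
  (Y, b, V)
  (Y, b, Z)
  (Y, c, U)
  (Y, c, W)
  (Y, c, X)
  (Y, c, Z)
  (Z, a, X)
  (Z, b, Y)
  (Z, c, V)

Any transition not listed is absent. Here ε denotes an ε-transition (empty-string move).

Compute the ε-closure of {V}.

{V}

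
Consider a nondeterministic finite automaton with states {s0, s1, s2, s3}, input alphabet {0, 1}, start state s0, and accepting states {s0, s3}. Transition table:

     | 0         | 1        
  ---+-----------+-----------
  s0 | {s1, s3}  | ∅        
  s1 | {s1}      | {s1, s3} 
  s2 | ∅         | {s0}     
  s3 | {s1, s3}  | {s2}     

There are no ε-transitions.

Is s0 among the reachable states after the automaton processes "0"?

No

Start in {s0}.
Read '0': s0→{s1, s3}; now {s1, s3}.
State s0 is not in {s1, s3}.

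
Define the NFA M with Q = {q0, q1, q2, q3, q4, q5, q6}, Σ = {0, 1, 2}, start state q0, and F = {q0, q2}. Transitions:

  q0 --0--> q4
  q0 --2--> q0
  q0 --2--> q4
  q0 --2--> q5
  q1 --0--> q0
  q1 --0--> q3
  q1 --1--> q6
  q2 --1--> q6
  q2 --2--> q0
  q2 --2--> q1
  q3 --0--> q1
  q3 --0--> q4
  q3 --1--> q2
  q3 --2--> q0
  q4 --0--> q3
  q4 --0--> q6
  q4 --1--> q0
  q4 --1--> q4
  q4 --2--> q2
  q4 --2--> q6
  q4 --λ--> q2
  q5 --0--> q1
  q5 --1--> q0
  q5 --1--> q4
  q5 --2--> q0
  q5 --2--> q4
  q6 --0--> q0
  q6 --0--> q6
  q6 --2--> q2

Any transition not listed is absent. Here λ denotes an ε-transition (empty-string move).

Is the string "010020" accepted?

Start in {q0}.
Read '0': {q0} → {q2, q4}.
Read '1': {q2, q4} → {q0, q2, q4, q6}.
Read '0': {q0, q2, q4, q6} → {q0, q2, q3, q4, q6}.
Read '0': {q0, q2, q3, q4, q6} → {q0, q1, q2, q3, q4, q6}.
Read '2': {q0, q1, q2, q3, q4, q6} → {q0, q1, q2, q4, q5, q6}.
Read '0': {q0, q1, q2, q4, q5, q6} → {q0, q1, q2, q3, q4, q6}.
The final set {q0, q1, q2, q3, q4, q6} contains the accepting states q0, q2.

Yes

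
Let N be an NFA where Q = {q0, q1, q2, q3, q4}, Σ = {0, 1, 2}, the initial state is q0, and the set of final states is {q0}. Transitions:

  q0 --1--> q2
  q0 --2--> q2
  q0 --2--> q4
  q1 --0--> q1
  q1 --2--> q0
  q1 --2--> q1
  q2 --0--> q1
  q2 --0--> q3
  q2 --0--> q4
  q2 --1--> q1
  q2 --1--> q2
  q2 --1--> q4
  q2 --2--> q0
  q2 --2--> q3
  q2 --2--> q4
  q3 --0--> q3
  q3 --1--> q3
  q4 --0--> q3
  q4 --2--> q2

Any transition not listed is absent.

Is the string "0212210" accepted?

No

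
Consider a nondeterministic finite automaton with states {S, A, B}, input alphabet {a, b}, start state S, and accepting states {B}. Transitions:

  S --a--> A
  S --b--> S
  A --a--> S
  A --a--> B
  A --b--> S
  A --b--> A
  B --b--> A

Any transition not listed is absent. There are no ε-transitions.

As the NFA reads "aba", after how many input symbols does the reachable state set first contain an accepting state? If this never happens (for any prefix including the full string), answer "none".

3

Start in {S}.
Read 'a': {S} → {A}.
Read 'b': {A} → {S, A}.
Read 'a': {S, A} → {S, A, B}.
None of the earlier sets intersect F, but {S, A, B} does.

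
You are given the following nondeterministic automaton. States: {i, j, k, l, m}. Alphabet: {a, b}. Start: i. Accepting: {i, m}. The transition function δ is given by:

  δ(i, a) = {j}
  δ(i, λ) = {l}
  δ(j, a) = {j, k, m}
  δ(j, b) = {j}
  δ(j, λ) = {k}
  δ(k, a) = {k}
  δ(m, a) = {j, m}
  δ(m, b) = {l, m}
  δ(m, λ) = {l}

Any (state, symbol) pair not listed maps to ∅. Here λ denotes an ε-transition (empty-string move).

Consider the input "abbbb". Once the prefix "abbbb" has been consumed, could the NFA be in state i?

No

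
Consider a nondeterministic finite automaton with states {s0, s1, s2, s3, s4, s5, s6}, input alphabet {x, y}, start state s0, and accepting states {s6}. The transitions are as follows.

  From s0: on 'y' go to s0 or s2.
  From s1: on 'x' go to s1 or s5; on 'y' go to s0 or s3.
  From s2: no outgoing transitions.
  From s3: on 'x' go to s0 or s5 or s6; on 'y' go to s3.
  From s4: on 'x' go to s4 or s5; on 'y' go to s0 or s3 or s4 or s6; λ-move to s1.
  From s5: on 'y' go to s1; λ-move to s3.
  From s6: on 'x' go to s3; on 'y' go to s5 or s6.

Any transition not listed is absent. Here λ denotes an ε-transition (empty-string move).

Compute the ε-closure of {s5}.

{s3, s5}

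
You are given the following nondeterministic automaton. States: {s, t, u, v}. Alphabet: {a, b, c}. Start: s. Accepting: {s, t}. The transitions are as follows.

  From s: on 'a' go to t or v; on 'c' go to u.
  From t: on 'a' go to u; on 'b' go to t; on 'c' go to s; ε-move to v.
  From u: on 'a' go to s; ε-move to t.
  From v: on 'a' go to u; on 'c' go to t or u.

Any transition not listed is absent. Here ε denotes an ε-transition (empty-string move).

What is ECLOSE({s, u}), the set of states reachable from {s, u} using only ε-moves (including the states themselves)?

{s, t, u, v}

Begin with {s, u}.
ε-move u → t; add t.
ε-move t → v; add v.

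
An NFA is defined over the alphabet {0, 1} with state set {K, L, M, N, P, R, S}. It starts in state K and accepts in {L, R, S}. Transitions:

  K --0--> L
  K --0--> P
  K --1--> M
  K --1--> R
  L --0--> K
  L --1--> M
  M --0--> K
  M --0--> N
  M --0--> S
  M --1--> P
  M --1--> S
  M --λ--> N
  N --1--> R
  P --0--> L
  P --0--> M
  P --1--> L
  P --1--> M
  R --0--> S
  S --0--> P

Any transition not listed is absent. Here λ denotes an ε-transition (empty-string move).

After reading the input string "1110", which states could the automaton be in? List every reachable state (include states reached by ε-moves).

Start in {K}.
Read '1': K→{M, R}; union {M, R}; ε-closure = {M, N, R}.
Read '1': M→{P, S}, N→{R}, R→∅; now {P, R, S}.
Read '1': P→{L, M}, R→∅, S→∅; union {L, M}; ε-closure = {L, M, N}.
Read '0': L→{K}, M→{K, N, S}, N→∅; now {K, N, S}.

{K, N, S}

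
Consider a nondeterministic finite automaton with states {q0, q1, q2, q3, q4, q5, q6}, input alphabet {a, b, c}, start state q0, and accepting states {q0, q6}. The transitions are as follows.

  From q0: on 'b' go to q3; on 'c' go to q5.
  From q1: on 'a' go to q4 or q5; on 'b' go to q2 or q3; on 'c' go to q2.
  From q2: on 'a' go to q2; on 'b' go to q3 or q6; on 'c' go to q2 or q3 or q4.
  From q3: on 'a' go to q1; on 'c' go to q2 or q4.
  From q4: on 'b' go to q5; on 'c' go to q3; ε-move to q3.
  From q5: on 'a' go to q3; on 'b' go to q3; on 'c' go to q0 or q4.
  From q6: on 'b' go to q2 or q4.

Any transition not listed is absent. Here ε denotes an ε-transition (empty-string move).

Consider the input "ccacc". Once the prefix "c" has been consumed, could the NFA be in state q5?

Yes

Start in {q0}.
Read 'c': q0→{q5}; now {q5}.
State q5 is in {q5}.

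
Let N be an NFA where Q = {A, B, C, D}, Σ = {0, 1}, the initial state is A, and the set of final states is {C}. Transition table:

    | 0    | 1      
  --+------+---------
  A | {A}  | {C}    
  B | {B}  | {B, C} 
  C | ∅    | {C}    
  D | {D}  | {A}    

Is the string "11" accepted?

Start in {A}.
Read '1': {A} → {C}.
Read '1': {C} → {C}.
The final set {C} contains the accepting state C.

Yes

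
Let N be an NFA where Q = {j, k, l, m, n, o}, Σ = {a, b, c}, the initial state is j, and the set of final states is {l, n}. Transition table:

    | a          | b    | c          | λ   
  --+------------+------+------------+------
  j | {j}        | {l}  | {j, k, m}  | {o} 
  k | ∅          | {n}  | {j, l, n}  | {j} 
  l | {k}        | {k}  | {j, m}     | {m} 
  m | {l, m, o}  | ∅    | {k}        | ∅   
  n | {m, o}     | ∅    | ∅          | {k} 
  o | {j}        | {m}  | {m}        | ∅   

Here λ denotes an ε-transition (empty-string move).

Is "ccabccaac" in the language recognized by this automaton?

Yes

Start: ε-closure({j}) = {j, o}.
Read 'c': {j, o} → {j, k, m, o}.
Read 'c': {j, k, m, o} → {j, k, l, m, n, o}.
Read 'a': {j, k, l, m, n, o} → {j, k, l, m, o}.
Read 'b': {j, k, l, m, o} → {j, k, l, m, n, o}.
Read 'c': {j, k, l, m, n, o} → {j, k, l, m, n, o}.
Read 'c': {j, k, l, m, n, o} → {j, k, l, m, n, o}.
Read 'a': {j, k, l, m, n, o} → {j, k, l, m, o}.
Read 'a': {j, k, l, m, o} → {j, k, l, m, o}.
Read 'c': {j, k, l, m, o} → {j, k, l, m, n, o}.
The final set {j, k, l, m, n, o} contains the accepting states l, n.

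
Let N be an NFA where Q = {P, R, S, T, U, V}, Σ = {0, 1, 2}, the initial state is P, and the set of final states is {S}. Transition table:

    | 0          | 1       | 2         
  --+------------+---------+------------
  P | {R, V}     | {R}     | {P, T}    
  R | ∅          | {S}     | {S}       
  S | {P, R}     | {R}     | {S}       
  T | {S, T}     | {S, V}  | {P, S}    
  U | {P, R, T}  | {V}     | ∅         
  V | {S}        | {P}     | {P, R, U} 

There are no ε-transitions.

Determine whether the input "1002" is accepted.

Start in {P}.
Read '1': P→{R}; now {R}.
Read '0': R→∅; now ∅.
The set is empty and remains empty for the remaining 2 symbols.
The final set ∅ contains no accepting state.

No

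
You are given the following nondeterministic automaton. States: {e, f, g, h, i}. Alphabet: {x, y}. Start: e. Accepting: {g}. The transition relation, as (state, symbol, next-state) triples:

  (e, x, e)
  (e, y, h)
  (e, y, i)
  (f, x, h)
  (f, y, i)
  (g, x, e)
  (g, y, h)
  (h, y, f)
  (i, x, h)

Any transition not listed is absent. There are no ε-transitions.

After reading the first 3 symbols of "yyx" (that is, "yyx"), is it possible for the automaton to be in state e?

Start in {e}.
Read 'y': {e} → {h, i}.
Read 'y': {h, i} → {f}.
Read 'x': {f} → {h}.
State e is not in {h}.

No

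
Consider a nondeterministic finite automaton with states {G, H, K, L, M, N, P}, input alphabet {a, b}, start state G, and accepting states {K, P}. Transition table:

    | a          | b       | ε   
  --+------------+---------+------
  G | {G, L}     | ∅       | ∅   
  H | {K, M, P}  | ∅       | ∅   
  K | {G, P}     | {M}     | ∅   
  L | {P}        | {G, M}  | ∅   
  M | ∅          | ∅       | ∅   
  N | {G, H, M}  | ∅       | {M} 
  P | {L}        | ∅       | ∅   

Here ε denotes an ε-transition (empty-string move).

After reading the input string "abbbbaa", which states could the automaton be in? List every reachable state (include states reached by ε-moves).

∅

Start in {G}.
Read 'a': {G} → {G, L}.
Read 'b': {G, L} → {G, M}.
Read 'b': {G, M} → ∅.
The set is empty and remains empty for the remaining 4 symbols.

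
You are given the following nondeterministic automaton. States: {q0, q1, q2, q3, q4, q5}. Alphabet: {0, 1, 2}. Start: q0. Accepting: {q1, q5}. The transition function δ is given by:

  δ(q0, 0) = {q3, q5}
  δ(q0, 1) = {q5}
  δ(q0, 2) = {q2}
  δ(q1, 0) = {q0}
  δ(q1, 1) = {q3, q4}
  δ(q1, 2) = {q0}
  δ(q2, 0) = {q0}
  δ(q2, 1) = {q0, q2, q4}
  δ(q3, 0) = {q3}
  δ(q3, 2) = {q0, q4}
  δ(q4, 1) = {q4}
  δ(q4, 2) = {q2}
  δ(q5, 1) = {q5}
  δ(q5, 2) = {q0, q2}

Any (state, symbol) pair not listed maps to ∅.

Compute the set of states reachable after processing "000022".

Start in {q0}.
Read '0': q0→{q3, q5}; now {q3, q5}.
Read '0': q3→{q3}, q5→∅; now {q3}.
Read '0': q3→{q3}; now {q3}.
Read '0': q3→{q3}; now {q3}.
Read '2': q3→{q0, q4}; now {q0, q4}.
Read '2': q0→{q2}, q4→{q2}; now {q2}.

{q2}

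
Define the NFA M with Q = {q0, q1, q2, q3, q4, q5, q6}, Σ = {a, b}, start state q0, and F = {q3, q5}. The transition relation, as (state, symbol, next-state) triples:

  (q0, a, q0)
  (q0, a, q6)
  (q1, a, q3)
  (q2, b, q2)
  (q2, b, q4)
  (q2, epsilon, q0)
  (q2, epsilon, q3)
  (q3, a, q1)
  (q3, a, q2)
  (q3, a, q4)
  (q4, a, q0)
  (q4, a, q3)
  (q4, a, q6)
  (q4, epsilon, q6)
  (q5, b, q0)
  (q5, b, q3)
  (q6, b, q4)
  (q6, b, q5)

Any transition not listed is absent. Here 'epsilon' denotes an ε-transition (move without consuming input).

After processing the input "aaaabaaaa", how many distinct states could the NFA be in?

Start in {q0}.
Read 'a': q0→{q0, q6}; now {q0, q6}.
Read 'a': q0→{q0, q6}, q6→∅; now {q0, q6}.
Read 'a': q0→{q0, q6}, q6→∅; now {q0, q6}.
Read 'a': q0→{q0, q6}, q6→∅; now {q0, q6}.
Read 'b': q0→∅, q6→{q4, q5}; union {q4, q5}; ε-closure = {q4, q5, q6}.
Read 'a': q4→{q0, q3, q6}, q5→∅, q6→∅; now {q0, q3, q6}.
Read 'a': q0→{q0, q6}, q3→{q1, q2, q4}, q6→∅; union {q0, q1, q2, q4, q6}; ε-closure = {q0, q1, q2, q3, q4, q6}.
Read 'a': q0→{q0, q6}, q1→{q3}, q2→∅, q3→{q1, q2, q4}, q4→{q0, q3, q6}, q6→∅; now {q0, q1, q2, q3, q4, q6}.
Read 'a': q0→{q0, q6}, q1→{q3}, q2→∅, q3→{q1, q2, q4}, q4→{q0, q3, q6}, q6→∅; now {q0, q1, q2, q3, q4, q6}.
That set has 6 states.

6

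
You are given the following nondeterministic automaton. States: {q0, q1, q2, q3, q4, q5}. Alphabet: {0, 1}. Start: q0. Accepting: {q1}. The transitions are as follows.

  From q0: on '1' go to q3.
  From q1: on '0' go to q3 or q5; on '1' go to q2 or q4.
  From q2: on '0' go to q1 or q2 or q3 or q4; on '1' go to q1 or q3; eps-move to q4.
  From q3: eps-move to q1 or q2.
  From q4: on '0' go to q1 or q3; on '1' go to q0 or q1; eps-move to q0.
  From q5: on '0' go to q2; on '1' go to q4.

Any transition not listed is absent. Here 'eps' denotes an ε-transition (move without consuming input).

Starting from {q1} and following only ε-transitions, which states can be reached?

{q1}

Begin with {q1}.
No ε-moves leave this set, so the closure equals the set itself.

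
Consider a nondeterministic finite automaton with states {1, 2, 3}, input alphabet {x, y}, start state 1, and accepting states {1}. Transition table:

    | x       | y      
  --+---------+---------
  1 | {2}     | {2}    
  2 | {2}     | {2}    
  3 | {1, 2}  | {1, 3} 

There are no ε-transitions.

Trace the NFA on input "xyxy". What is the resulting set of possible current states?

Start in {1}.
Read 'x': {1} → {2}.
Read 'y': {2} → {2}.
Read 'x': {2} → {2}.
Read 'y': {2} → {2}.

{2}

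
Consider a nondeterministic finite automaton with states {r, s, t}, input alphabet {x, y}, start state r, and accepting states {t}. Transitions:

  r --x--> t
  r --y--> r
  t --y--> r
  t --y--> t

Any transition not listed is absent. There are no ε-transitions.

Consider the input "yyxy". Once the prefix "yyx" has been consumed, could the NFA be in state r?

No

Start in {r}.
Read 'y': {r} → {r}.
Read 'y': {r} → {r}.
Read 'x': {r} → {t}.
State r is not in {t}.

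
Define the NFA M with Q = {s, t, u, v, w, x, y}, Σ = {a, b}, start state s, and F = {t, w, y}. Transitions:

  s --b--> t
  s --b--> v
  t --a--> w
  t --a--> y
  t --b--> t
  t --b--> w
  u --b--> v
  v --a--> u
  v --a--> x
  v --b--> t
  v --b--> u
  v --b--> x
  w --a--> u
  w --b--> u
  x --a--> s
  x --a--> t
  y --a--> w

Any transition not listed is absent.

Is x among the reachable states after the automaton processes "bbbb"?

Yes

Start in {s}.
Read 'b': s→{t, v}; now {t, v}.
Read 'b': t→{t, w}, v→{t, u, x}; now {t, u, w, x}.
Read 'b': t→{t, w}, u→{v}, w→{u}, x→∅; now {t, u, v, w}.
Read 'b': t→{t, w}, u→{v}, v→{t, u, x}, w→{u}; now {t, u, v, w, x}.
State x is in {t, u, v, w, x}.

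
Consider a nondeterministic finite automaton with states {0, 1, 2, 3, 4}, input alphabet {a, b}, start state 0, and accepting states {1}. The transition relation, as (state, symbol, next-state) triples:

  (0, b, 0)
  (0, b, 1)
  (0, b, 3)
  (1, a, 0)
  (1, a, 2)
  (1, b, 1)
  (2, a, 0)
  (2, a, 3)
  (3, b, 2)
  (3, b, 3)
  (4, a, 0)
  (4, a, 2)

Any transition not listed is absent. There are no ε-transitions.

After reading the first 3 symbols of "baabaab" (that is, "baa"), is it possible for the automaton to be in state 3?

Yes

Start in {0}.
Read 'b': 0→{0, 1, 3}; now {0, 1, 3}.
Read 'a': 0→∅, 1→{0, 2}, 3→∅; now {0, 2}.
Read 'a': 0→∅, 2→{0, 3}; now {0, 3}.
State 3 is in {0, 3}.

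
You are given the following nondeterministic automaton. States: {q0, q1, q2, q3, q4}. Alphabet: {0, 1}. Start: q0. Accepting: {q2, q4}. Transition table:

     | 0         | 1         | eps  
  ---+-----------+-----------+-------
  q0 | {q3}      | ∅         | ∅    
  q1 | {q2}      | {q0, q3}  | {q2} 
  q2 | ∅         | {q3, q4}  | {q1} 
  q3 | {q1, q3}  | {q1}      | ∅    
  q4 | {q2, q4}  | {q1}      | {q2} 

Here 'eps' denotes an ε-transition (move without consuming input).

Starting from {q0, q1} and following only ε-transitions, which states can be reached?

{q0, q1, q2}

Begin with {q0, q1}.
ε-move q1 → q2; add q2.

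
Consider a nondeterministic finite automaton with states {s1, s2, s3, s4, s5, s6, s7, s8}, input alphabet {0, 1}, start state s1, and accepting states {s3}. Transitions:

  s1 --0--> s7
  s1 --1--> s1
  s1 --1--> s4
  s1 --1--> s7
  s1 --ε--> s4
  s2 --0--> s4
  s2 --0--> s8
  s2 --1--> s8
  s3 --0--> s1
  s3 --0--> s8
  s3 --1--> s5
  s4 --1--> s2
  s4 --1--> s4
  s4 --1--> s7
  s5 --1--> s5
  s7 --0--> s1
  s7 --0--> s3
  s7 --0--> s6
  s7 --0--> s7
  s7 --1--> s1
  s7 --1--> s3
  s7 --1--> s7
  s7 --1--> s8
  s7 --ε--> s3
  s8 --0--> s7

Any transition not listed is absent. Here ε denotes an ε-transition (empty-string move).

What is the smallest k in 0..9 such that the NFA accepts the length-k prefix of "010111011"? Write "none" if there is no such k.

1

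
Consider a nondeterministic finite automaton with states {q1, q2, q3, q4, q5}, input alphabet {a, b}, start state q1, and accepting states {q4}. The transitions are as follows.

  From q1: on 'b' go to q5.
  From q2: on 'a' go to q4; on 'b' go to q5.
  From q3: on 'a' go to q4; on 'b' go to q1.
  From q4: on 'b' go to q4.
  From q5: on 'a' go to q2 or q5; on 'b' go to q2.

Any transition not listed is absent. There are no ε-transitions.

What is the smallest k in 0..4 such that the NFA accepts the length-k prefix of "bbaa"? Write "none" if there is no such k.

3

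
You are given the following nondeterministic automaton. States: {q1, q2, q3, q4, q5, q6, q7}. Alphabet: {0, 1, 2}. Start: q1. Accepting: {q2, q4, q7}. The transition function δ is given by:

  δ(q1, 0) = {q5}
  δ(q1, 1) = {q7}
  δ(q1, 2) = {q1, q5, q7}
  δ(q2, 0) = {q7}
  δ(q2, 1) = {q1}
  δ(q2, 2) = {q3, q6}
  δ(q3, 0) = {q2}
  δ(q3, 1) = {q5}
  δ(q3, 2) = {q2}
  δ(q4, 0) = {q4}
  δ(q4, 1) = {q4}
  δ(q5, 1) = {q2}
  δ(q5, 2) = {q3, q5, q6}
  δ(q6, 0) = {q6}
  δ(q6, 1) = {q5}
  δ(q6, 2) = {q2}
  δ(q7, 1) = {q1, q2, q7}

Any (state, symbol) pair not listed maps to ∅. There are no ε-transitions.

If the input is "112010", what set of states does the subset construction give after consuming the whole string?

Start in {q1}.
Read '1': q1→{q7}; now {q7}.
Read '1': q7→{q1, q2, q7}; now {q1, q2, q7}.
Read '2': q1→{q1, q5, q7}, q2→{q3, q6}, q7→∅; now {q1, q3, q5, q6, q7}.
Read '0': q1→{q5}, q3→{q2}, q5→∅, q6→{q6}, q7→∅; now {q2, q5, q6}.
Read '1': q2→{q1}, q5→{q2}, q6→{q5}; now {q1, q2, q5}.
Read '0': q1→{q5}, q2→{q7}, q5→∅; now {q5, q7}.

{q5, q7}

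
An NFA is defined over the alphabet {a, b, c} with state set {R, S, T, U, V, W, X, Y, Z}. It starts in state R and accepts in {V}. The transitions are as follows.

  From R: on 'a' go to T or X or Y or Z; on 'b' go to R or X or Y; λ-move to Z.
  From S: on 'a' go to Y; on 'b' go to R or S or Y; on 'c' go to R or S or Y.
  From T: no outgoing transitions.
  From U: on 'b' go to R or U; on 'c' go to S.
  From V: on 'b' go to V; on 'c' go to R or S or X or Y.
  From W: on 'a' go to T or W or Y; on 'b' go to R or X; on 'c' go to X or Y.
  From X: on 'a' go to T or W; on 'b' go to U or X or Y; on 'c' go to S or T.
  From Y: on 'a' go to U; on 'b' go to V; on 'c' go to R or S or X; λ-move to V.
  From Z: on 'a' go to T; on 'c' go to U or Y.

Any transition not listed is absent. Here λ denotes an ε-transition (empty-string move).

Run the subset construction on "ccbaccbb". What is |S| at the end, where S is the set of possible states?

Start: ε-closure({R}) = {R, Z}.
Read 'c': {R, Z} → {U, V, Y}.
Read 'c': {U, V, Y} → {R, S, V, X, Y, Z}.
Read 'b': {R, S, V, X, Y, Z} → {R, S, U, V, X, Y, Z}.
Read 'a': {R, S, U, V, X, Y, Z} → {T, U, V, W, X, Y, Z}.
Read 'c': {T, U, V, W, X, Y, Z} → {R, S, T, U, V, X, Y, Z}.
Read 'c': {R, S, T, U, V, X, Y, Z} → {R, S, T, U, V, X, Y, Z}.
Read 'b': {R, S, T, U, V, X, Y, Z} → {R, S, U, V, X, Y, Z}.
Read 'b': {R, S, U, V, X, Y, Z} → {R, S, U, V, X, Y, Z}.
That set has 7 states.

7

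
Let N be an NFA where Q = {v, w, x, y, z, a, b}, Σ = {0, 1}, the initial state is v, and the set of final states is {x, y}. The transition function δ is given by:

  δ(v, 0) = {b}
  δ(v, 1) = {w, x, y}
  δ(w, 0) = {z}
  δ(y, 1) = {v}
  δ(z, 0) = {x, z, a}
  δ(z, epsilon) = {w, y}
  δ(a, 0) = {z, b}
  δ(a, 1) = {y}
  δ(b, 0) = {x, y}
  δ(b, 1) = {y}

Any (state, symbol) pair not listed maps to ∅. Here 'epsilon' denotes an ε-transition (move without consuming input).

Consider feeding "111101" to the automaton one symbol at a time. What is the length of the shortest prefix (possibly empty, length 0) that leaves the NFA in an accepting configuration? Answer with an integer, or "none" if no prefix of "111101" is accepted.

Start in {v}.
Read '1': v→{w, x, y}; now {w, x, y}.
None of the earlier sets intersect F, but {w, x, y} does.

1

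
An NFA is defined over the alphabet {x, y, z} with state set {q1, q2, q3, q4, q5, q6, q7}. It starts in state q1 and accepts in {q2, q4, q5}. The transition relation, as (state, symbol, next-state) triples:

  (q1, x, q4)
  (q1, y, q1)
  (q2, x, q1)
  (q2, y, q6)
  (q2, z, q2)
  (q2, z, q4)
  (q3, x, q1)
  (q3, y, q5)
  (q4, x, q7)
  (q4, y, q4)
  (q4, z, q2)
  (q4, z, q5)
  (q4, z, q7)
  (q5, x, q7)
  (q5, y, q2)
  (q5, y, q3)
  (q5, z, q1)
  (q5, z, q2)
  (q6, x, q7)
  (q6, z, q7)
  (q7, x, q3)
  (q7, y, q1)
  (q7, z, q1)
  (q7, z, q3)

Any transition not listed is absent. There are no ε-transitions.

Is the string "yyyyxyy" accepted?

Yes

Start in {q1}.
Read 'y': q1→{q1}; now {q1}.
Read 'y': q1→{q1}; now {q1}.
Read 'y': q1→{q1}; now {q1}.
Read 'y': q1→{q1}; now {q1}.
Read 'x': q1→{q4}; now {q4}.
Read 'y': q4→{q4}; now {q4}.
Read 'y': q4→{q4}; now {q4}.
The final set {q4} contains the accepting state q4.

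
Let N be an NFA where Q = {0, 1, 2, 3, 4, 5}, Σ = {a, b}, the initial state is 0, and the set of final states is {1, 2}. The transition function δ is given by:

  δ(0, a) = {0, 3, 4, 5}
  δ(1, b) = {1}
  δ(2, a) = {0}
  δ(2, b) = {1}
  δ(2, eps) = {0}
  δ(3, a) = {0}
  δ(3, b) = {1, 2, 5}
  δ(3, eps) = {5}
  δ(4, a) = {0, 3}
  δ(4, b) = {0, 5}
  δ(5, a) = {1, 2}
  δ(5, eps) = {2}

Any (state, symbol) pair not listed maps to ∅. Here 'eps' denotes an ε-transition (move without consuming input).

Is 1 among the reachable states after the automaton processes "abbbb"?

Start in {0}.
Read 'a': 0→{0, 3, 4, 5}; union {0, 3, 4, 5}; ε-closure = {0, 2, 3, 4, 5}.
Read 'b': 0→∅, 2→{1}, 3→{1, 2, 5}, 4→{0, 5}, 5→∅; now {0, 1, 2, 5}.
Read 'b': 0→∅, 1→{1}, 2→{1}, 5→∅; now {1}.
Read 'b': 1→{1}; now {1}.
Read 'b': 1→{1}; now {1}.
State 1 is in {1}.

Yes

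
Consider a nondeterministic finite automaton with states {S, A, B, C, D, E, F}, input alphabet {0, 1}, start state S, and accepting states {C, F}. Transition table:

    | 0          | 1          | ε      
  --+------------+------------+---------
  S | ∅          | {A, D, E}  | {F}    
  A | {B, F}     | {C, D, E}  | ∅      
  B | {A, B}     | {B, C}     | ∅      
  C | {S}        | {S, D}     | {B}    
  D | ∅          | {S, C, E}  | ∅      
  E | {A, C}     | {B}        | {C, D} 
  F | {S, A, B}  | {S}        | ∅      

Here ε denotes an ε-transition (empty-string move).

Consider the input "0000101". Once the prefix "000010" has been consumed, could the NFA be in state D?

Start: ε-closure({S}) = {S, F}.
Read '0': S→∅, F→{S, A, B}; union {S, A, B}; ε-closure = {S, A, B, F}.
Read '0': S→∅, A→{B, F}, B→{A, B}, F→{S, A, B}; now {S, A, B, F}.
Read '0': S→∅, A→{B, F}, B→{A, B}, F→{S, A, B}; now {S, A, B, F}.
Read '0': S→∅, A→{B, F}, B→{A, B}, F→{S, A, B}; now {S, A, B, F}.
Read '1': S→{A, D, E}, A→{C, D, E}, B→{B, C}, F→{S}; union {S, A, B, C, D, E}; ε-closure = {S, A, B, C, D, E, F}.
Read '0': S→∅, A→{B, F}, B→{A, B}, C→{S}, D→∅, E→{A, C}, F→{S, A, B}; now {S, A, B, C, F}.
State D is not in {S, A, B, C, F}.

No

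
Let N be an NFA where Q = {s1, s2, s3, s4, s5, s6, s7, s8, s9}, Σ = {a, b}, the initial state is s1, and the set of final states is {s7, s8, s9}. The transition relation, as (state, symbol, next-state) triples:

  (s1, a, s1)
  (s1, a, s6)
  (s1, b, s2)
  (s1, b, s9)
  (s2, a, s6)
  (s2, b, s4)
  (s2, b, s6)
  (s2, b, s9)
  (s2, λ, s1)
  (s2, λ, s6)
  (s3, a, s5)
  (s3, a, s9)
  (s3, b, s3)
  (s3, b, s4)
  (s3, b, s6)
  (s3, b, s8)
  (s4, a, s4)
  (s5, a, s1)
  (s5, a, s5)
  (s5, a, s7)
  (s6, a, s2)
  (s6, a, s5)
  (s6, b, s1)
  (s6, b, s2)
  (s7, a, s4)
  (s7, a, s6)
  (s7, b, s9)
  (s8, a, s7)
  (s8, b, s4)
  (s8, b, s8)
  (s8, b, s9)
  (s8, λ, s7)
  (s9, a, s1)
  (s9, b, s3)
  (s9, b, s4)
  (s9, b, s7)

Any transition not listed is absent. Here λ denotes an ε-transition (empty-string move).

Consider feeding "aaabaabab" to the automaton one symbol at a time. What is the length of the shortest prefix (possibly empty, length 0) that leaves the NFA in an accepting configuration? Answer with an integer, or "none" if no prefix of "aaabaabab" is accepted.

3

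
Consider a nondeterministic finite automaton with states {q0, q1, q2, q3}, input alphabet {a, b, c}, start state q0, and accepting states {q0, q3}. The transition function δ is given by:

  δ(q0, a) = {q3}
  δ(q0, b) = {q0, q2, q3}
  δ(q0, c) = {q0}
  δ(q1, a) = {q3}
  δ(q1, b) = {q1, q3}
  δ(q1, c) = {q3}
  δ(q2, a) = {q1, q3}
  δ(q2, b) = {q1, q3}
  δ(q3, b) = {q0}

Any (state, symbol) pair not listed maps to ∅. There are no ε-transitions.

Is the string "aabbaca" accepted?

No

Start in {q0}.
Read 'a': q0→{q3}; now {q3}.
Read 'a': q3→∅; now ∅.
The set is empty and remains empty for the remaining 5 symbols.
The final set ∅ contains no accepting state.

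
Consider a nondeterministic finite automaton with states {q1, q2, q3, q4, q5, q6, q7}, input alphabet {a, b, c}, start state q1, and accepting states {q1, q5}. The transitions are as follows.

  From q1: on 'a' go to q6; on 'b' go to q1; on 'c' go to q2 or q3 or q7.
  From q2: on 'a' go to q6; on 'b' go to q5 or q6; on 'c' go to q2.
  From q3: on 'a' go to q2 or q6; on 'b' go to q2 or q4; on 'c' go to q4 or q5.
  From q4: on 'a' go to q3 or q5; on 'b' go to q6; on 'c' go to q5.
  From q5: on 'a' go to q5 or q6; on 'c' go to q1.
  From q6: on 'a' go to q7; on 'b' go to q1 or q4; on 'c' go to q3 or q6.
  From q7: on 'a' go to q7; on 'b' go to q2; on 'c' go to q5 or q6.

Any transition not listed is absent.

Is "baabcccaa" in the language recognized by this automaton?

No

Start in {q1}.
Read 'b': q1→{q1}; now {q1}.
Read 'a': q1→{q6}; now {q6}.
Read 'a': q6→{q7}; now {q7}.
Read 'b': q7→{q2}; now {q2}.
Read 'c': q2→{q2}; now {q2}.
Read 'c': q2→{q2}; now {q2}.
Read 'c': q2→{q2}; now {q2}.
Read 'a': q2→{q6}; now {q6}.
Read 'a': q6→{q7}; now {q7}.
The final set {q7} contains no accepting state.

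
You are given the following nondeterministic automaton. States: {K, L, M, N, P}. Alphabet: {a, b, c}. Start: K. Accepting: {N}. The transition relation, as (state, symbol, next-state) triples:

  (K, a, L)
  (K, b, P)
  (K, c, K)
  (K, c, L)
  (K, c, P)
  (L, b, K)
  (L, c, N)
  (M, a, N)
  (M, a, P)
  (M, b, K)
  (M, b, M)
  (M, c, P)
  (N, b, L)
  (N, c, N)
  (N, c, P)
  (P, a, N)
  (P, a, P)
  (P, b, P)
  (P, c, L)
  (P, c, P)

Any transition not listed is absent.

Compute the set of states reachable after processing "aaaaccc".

Start in {K}.
Read 'a': K→{L}; now {L}.
Read 'a': L→∅; now ∅.
The set is empty and remains empty for the remaining 5 symbols.

∅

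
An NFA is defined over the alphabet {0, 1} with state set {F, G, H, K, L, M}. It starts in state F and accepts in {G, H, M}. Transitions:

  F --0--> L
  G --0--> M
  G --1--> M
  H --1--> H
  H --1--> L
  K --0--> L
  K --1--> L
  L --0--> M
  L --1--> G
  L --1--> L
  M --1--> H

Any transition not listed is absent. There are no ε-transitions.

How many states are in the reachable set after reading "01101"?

Start in {F}.
Read '0': {F} → {L}.
Read '1': {L} → {G, L}.
Read '1': {G, L} → {G, L, M}.
Read '0': {G, L, M} → {M}.
Read '1': {M} → {H}.
That set has 1 state.

1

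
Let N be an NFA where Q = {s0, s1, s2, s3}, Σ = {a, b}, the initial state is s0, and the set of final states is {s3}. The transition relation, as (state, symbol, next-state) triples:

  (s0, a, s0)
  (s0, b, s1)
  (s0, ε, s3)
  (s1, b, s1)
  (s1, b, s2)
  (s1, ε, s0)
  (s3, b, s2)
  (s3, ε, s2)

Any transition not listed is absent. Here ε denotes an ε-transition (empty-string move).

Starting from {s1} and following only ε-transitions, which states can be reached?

{s0, s1, s2, s3}

Begin with {s1}.
ε-move s1 → s0; add s0.
ε-move s0 → s3; add s3.
ε-move s3 → s2; add s2.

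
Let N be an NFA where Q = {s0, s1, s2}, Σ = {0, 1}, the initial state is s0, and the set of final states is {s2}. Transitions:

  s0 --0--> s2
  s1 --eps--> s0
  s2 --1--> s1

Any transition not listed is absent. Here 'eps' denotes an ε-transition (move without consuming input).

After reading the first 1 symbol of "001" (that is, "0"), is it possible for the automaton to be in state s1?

No

Start in {s0}.
Read '0': s0→{s2}; now {s2}.
State s1 is not in {s2}.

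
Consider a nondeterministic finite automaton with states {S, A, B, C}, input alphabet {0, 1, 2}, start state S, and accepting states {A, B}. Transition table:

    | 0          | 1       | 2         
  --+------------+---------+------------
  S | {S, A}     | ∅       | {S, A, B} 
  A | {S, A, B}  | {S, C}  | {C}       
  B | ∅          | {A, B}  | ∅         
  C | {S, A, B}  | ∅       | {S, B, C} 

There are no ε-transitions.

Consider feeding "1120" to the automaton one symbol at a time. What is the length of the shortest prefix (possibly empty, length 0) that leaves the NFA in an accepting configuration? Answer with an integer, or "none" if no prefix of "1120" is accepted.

none

Start in {S}.
Read '1': {S} → ∅.
The set is empty and remains empty for the remaining 3 symbols.
No reachable set along the way intersects F.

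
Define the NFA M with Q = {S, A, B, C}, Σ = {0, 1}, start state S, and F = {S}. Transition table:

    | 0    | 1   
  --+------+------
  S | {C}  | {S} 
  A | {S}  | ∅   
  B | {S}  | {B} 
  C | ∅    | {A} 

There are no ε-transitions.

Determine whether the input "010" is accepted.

Yes

Start in {S}.
Read '0': S→{C}; now {C}.
Read '1': C→{A}; now {A}.
Read '0': A→{S}; now {S}.
The final set {S} contains the accepting state S.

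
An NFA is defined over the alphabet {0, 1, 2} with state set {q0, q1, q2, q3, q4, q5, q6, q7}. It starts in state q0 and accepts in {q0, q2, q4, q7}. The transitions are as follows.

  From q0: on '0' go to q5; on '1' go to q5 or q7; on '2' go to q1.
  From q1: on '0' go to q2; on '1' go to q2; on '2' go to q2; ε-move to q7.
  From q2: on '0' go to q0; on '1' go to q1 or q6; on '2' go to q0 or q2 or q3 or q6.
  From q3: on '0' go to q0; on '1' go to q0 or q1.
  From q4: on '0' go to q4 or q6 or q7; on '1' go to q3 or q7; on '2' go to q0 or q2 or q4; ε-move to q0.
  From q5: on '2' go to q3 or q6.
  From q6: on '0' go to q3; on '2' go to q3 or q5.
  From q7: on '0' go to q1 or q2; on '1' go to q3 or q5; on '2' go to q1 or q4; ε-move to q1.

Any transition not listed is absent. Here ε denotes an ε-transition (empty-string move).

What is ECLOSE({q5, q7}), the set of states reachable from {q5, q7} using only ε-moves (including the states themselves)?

{q1, q5, q7}

Begin with {q5, q7}.
ε-move q7 → q1; add q1.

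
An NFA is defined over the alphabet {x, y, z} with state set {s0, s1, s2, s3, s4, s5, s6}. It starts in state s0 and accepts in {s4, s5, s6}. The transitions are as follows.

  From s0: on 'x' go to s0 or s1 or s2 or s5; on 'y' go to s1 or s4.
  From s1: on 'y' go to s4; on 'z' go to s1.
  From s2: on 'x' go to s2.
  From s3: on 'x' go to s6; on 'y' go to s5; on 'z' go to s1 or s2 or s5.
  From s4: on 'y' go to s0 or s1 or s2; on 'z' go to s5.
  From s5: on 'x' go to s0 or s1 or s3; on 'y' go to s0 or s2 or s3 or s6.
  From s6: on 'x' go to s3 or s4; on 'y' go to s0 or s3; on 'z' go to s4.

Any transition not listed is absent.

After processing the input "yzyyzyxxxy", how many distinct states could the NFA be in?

Start in {s0}.
Read 'y': s0→{s1, s4}; now {s1, s4}.
Read 'z': s1→{s1}, s4→{s5}; now {s1, s5}.
Read 'y': s1→{s4}, s5→{s0, s2, s3, s6}; now {s0, s2, s3, s4, s6}.
Read 'y': s0→{s1, s4}, s2→∅, s3→{s5}, s4→{s0, s1, s2}, s6→{s0, s3}; now {s0, s1, s2, s3, s4, s5}.
Read 'z': s0→∅, s1→{s1}, s2→∅, s3→{s1, s2, s5}, s4→{s5}, s5→∅; now {s1, s2, s5}.
Read 'y': s1→{s4}, s2→∅, s5→{s0, s2, s3, s6}; now {s0, s2, s3, s4, s6}.
Read 'x': s0→{s0, s1, s2, s5}, s2→{s2}, s3→{s6}, s4→∅, s6→{s3, s4}; now {s0, s1, s2, s3, s4, s5, s6}.
Read 'x': s0→{s0, s1, s2, s5}, s1→∅, s2→{s2}, s3→{s6}, s4→∅, s5→{s0, s1, s3}, s6→{s3, s4}; now {s0, s1, s2, s3, s4, s5, s6}.
Read 'x': s0→{s0, s1, s2, s5}, s1→∅, s2→{s2}, s3→{s6}, s4→∅, s5→{s0, s1, s3}, s6→{s3, s4}; now {s0, s1, s2, s3, s4, s5, s6}.
Read 'y': s0→{s1, s4}, s1→{s4}, s2→∅, s3→{s5}, s4→{s0, s1, s2}, s5→{s0, s2, s3, s6}, s6→{s0, s3}; now {s0, s1, s2, s3, s4, s5, s6}.
That set has 7 states.

7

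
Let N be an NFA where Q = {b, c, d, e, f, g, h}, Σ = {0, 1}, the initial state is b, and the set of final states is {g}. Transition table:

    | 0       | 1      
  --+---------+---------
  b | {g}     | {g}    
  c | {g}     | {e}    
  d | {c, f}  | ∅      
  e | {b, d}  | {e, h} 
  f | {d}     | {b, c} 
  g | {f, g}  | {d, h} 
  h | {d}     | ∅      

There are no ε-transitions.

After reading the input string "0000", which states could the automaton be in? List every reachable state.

Start in {b}.
Read '0': {b} → {g}.
Read '0': {g} → {f, g}.
Read '0': {f, g} → {d, f, g}.
Read '0': {d, f, g} → {c, d, f, g}.

{c, d, f, g}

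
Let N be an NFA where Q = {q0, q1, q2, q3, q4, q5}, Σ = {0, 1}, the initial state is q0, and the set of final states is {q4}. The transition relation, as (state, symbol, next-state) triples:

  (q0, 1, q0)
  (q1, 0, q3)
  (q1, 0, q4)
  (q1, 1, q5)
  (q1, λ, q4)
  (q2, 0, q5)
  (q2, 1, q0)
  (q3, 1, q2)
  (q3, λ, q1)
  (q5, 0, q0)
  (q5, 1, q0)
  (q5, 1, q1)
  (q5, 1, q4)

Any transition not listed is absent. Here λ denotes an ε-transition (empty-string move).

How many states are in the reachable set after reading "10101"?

Start in {q0}.
Read '1': q0→{q0}; now {q0}.
Read '0': q0→∅; now ∅.
The set is empty and remains empty for the remaining 3 symbols.
That set has 0 states.

0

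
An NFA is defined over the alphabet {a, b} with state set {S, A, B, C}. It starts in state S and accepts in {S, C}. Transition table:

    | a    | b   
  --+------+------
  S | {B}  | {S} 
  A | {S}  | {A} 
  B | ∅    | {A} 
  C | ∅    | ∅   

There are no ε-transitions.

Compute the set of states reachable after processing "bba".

Start in {S}.
Read 'b': {S} → {S}.
Read 'b': {S} → {S}.
Read 'a': {S} → {B}.

{B}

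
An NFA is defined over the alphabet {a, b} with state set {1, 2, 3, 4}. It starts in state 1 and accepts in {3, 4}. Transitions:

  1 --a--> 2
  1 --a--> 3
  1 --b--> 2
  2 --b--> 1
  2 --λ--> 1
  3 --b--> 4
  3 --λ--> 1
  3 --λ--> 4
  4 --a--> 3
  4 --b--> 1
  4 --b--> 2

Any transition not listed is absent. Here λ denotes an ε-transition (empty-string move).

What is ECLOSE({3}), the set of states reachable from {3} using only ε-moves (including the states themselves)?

Begin with {3}.
ε-move 3 → 1; add 1.
ε-move 3 → 4; add 4.

{1, 3, 4}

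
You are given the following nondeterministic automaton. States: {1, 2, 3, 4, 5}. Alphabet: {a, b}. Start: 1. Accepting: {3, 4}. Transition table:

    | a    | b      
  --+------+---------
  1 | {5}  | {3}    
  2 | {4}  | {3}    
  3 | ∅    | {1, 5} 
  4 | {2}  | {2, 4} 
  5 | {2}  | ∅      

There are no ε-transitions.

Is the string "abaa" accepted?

No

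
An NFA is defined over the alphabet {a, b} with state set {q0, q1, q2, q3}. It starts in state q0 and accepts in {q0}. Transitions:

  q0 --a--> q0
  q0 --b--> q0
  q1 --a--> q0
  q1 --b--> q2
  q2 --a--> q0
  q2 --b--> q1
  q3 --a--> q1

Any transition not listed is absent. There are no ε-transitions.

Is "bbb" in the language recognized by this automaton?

Yes

Start in {q0}.
Read 'b': {q0} → {q0}.
Read 'b': {q0} → {q0}.
Read 'b': {q0} → {q0}.
The final set {q0} contains the accepting state q0.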